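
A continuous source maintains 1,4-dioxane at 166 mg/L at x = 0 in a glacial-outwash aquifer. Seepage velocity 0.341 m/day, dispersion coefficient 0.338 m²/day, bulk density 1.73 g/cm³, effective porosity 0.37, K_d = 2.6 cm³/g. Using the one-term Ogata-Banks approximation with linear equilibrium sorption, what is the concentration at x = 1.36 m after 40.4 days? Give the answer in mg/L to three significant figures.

Retardation factor R = 1 + ρ_b·K_d/n = 1 + 1.73 × 2.6/0.37 = 13.16.
Sorption retards both mechanisms: v_R = v/R = 0.02591 m/day, D_R = D/R = 0.02568 m²/day.
v_R·t = 0.02591 × 40.4 = 1.046764 m; 2√(D_R t) = 2.037 m; argument = (1.36 − 1.046764)/2.037 = 0.1538.
C = C₀ × ½·erfc(0.1538) = 166 × 0.4139 = 68.7 mg/L.

68.7 mg/L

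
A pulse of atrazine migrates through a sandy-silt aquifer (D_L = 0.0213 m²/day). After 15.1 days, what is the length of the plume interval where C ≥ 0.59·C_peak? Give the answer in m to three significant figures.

1.65 m

The plume is Gaussian with σ = √(2Dt) = √(2 × 0.0213 × 15.1) = 0.8020 m.
C/C_peak = exp(−Δx²/(2σ²)) = 0.59 ⇒ Δx = σ·√(−2 ln 0.59) = 0.8020 × 1.027 = 0.8237 m.
Width = 2Δx = 1.65 m.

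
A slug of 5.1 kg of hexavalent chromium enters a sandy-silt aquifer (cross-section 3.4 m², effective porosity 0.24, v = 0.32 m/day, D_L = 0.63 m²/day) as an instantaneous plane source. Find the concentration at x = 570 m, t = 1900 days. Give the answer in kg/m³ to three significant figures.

For an instantaneous plane source, C(x,t) = M/(n_e·A·√(4πDt)) · exp(−(x−vt)²/(4Dt)), with n_e·A the pore (flow) area.
Plume center vt = 0.32 × 1900 = 608 m, so the well at 570 m is 38 m upgradient of the peak.
√(4πDt) = 122.6 m, giving peak height M/(n_e·A·√(4πDt)) = 5.1/(0.24 × 3.4 × 122.6) = 0.05098 kg/m³.
(x−vt)²/(4Dt) = (-38)²/(4 × 0.63 × 1900) = 0.3016; exp(−0.3016) = 0.7396.
C = 0.05098 × 0.7396 = 0.0377 kg/m³.

0.0377 kg/m³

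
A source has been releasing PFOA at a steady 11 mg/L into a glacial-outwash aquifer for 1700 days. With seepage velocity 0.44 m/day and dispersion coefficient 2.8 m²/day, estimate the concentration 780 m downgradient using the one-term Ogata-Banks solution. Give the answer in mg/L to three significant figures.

4.09 mg/L

For a continuous step input, C/C₀ ≈ ½·erfc((x−vt)/(2√(Dt))).
vt = 0.44 × 1700 = 748 m and 2√(Dt) = 2√(2.8 × 1700) = 138.0 m.
Argument (x−vt)/(2√(Dt)) = (780 − 748)/138.0 = 0.2319; ½·erfc(0.2319) = 0.3715.
C = 11 × 0.3715 = 4.09 mg/L.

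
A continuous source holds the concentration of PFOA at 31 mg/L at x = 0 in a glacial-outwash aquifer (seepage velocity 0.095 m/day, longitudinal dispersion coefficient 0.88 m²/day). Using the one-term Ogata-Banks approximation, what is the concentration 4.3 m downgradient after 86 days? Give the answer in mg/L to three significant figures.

19.3 mg/L

For a continuous step input, C/C₀ ≈ ½·erfc((x−vt)/(2√(Dt))).
vt = 0.095 × 86 = 8.17 m and 2√(Dt) = 2√(0.88 × 86) = 17.40 m.
Argument (x−vt)/(2√(Dt)) = (4.3 − 8.17)/17.40 = -0.2224; ½·erfc(-0.2224) = 0.6234.
C = 31 × 0.6234 = 19.3 mg/L.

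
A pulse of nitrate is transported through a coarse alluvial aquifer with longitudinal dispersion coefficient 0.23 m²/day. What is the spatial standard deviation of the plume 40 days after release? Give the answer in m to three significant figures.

Dispersive spreading gives a Gaussian with σ² = 2Dt; advection only shifts the center.
σ = √(2 × 0.23 × 40) = 4.29 m.

4.29 m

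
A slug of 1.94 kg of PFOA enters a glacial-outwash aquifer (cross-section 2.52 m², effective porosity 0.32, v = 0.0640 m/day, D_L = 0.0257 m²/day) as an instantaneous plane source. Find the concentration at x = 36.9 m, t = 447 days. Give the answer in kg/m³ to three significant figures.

For an instantaneous plane source, C(x,t) = M/(n_e·A·√(4πDt)) · exp(−(x−vt)²/(4Dt)), with n_e·A the pore (flow) area.
Plume center vt = 0.0640 × 447 = 28.608 m, so the well at 36.9 m is 8.292 m downgradient of the peak.
√(4πDt) = 12.02 m, giving peak height M/(n_e·A·√(4πDt)) = 1.94/(0.32 × 2.52 × 12.02) = 0.2001 kg/m³.
(x−vt)²/(4Dt) = (8.292)²/(4 × 0.0257 × 447) = 1.496; exp(−1.496) = 0.2240.
C = 0.2001 × 0.2240 = 0.0448 kg/m³.

0.0448 kg/m³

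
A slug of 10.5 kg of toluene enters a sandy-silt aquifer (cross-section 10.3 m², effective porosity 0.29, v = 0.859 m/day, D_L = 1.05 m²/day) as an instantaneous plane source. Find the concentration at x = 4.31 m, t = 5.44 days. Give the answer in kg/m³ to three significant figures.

0.413 kg/m³

For an instantaneous plane source, C(x,t) = M/(n_e·A·√(4πDt)) · exp(−(x−vt)²/(4Dt)), with n_e·A the pore (flow) area.
Plume center vt = 0.859 × 5.44 = 4.67296 m, so the well at 4.31 m is 0.36296 m upgradient of the peak.
√(4πDt) = 8.472 m, giving peak height M/(n_e·A·√(4πDt)) = 10.5/(0.29 × 10.3 × 8.472) = 0.4149 kg/m³.
(x−vt)²/(4Dt) = (-0.36296)²/(4 × 1.05 × 5.44) = 0.005766; exp(−0.005766) = 0.9943.
C = 0.4149 × 0.9943 = 0.413 kg/m³.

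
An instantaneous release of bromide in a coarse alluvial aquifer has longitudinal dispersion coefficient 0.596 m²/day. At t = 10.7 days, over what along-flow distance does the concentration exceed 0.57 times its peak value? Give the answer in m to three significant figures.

7.57 m

The plume is Gaussian with σ = √(2Dt) = √(2 × 0.596 × 10.7) = 3.571 m.
C/C_peak = exp(−Δx²/(2σ²)) = 0.57 ⇒ Δx = σ·√(−2 ln 0.57) = 3.571 × 1.060 = 3.785 m.
Width = 2Δx = 7.57 m.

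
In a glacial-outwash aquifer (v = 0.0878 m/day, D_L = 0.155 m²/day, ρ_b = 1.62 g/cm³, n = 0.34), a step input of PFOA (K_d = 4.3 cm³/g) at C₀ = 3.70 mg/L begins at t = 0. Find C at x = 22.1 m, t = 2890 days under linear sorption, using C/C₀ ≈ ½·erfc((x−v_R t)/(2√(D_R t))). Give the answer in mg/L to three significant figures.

0.205 mg/L

Retardation factor R = 1 + ρ_b·K_d/n = 1 + 1.62 × 4.3/0.34 = 21.49.
Sorption retards both mechanisms: v_R = v/R = 0.004086 m/day, D_R = D/R = 0.007213 m²/day.
v_R·t = 0.004086 × 2890 = 11.80854 m; 2√(D_R t) = 9.131 m; argument = (22.1 − 11.80854)/9.131 = 1.127.
C = C₀ × ½·erfc(1.127) = 3.70 × 0.05549 = 0.205 mg/L.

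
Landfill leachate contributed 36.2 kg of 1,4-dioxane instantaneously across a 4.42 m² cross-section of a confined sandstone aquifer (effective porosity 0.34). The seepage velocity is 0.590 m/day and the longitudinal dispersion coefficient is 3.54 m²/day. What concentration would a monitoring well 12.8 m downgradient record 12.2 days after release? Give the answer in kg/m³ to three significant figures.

0.862 kg/m³

For an instantaneous plane source, C(x,t) = M/(n_e·A·√(4πDt)) · exp(−(x−vt)²/(4Dt)), with n_e·A the pore (flow) area.
Plume center vt = 0.590 × 12.2 = 7.198 m, so the well at 12.8 m is 5.602 m downgradient of the peak.
√(4πDt) = 23.30 m, giving peak height M/(n_e·A·√(4πDt)) = 36.2/(0.34 × 4.42 × 23.30) = 1.034 kg/m³.
(x−vt)²/(4Dt) = (5.602)²/(4 × 3.54 × 12.2) = 0.1817; exp(−0.1817) = 0.8339.
C = 1.034 × 0.8339 = 0.862 kg/m³.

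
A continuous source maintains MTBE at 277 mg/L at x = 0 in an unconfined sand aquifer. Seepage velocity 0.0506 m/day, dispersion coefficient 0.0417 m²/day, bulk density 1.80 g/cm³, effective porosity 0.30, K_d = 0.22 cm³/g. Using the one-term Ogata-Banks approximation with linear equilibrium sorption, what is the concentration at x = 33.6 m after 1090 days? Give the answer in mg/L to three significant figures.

16.1 mg/L

Retardation factor R = 1 + ρ_b·K_d/n = 1 + 1.80 × 0.22/0.30 = 2.320.
Sorption retards both mechanisms: v_R = v/R = 0.02181 m/day, D_R = D/R = 0.01797 m²/day.
v_R·t = 0.02181 × 1090 = 23.7729 m; 2√(D_R t) = 8.852 m; argument = (33.6 − 23.7729)/8.852 = 1.110.
C = C₀ × ½·erfc(1.110) = 277 × 0.05823 = 16.1 mg/L.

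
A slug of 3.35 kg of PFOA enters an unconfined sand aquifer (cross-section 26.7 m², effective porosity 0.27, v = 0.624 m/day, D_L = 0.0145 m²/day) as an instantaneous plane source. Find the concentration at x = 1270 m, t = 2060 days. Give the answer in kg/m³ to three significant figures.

For an instantaneous plane source, C(x,t) = M/(n_e·A·√(4πDt)) · exp(−(x−vt)²/(4Dt)), with n_e·A the pore (flow) area.
Plume center vt = 0.624 × 2060 = 1285.44 m, so the well at 1270 m is 15.44 m upgradient of the peak.
√(4πDt) = 19.37 m, giving peak height M/(n_e·A·√(4πDt)) = 3.35/(0.27 × 26.7 × 19.37) = 0.02399 kg/m³.
(x−vt)²/(4Dt) = (-15.44)²/(4 × 0.0145 × 2060) = 1.995; exp(−1.995) = 0.1360.
C = 0.02399 × 0.1360 = 0.00326 kg/m³.

0.00326 kg/m³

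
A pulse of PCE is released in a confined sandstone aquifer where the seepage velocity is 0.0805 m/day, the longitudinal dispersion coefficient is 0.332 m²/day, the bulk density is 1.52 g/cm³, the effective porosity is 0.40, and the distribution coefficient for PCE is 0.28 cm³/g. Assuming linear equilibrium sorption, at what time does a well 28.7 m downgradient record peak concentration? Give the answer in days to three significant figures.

Retardation factor R = 1 + ρ_b·K_d/n = 1 + 1.52 × 0.28/0.40 = 2.064.
Sorption retards both mechanisms: v_R = v/R = 0.03900 m/day, D_R = D/R = 0.1609 m²/day.
Peak time from v_R²t² + 2D_R t − x² = 0: t = (√(D_R² + v_R²x²) − D_R)/v_R².
√(D_R² + v_R²x²) = √(0.1609² + 0.03900² × 28.7²) = 1.131; v_R² = 0.001521.
t = (1.131 − 0.1609)/0.001521 = 638 days.

638 days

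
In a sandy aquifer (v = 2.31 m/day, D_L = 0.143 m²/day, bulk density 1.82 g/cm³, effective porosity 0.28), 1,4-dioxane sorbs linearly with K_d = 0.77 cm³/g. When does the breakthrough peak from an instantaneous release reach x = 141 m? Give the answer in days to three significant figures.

Retardation factor R = 1 + ρ_b·K_d/n = 1 + 1.82 × 0.77/0.28 = 6.005.
Sorption retards both mechanisms: v_R = v/R = 0.3847 m/day, D_R = D/R = 0.02381 m²/day.
Peak time from v_R²t² + 2D_R t − x² = 0: t = (√(D_R² + v_R²x²) − D_R)/v_R².
√(D_R² + v_R²x²) = √(0.02381² + 0.3847² × 141²) = 54.24; v_R² = 0.1480.
t = (54.24 − 0.02381)/0.1480 = 366 days.

366 days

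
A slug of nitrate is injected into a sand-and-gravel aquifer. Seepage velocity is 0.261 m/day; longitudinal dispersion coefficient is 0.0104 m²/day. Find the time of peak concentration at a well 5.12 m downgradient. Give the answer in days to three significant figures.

19.5 days

For the 1D instantaneous-source solution, setting ∂C/∂t = 0 at fixed x gives v²t² + 2Dt − x² = 0, so t = (√(D² + v²x²) − D)/v².
√(D² + v²x²) = √(0.0104² + 0.261² × 5.12²) = 1.336; v² = 0.068121.
t = (1.336 − 0.0104)/0.068121 = 19.5 days (vs. the pure-advection estimate x/v = 19.6 d).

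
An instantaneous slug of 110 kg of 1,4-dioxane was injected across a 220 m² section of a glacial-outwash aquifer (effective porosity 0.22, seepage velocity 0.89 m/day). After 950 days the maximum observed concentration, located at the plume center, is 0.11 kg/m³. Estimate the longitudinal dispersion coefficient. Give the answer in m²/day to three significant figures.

0.0358 m²/day

At the plume center C_max = M/(n_e·A·√(4πDt)), so D = M²/(4πt·(n_e·A·C_max)²).
n_e·A·C_max = 0.22 × 220 × 0.11 = 5.324 kg/m.
D = 110²/(4π × 950 × 5.324²) = 0.0358 m²/day.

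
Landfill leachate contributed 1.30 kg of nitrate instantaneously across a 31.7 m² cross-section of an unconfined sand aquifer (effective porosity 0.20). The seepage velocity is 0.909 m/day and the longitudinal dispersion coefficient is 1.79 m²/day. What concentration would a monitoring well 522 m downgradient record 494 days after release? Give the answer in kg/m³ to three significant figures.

For an instantaneous plane source, C(x,t) = M/(n_e·A·√(4πDt)) · exp(−(x−vt)²/(4Dt)), with n_e·A the pore (flow) area.
Plume center vt = 0.909 × 494 = 449.046 m, so the well at 522 m is 72.954 m downgradient of the peak.
√(4πDt) = 105.4 m, giving peak height M/(n_e·A·√(4πDt)) = 1.30/(0.20 × 31.7 × 105.4) = 0.001945 kg/m³.
(x−vt)²/(4Dt) = (72.954)²/(4 × 1.79 × 494) = 1.505; exp(−1.505) = 0.2220.
C = 0.001945 × 0.2220 = 0.000432 kg/m³.

0.000432 kg/m³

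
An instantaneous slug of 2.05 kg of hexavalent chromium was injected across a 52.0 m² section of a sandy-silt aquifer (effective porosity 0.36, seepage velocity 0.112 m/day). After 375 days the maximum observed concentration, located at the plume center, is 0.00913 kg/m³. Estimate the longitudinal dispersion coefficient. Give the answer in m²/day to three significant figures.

At the plume center C_max = M/(n_e·A·√(4πDt)), so D = M²/(4πt·(n_e·A·C_max)²).
n_e·A·C_max = 0.36 × 52.0 × 0.00913 = 0.1709 kg/m.
D = 2.05²/(4π × 375 × 0.1709²) = 0.0305 m²/day.

0.0305 m²/day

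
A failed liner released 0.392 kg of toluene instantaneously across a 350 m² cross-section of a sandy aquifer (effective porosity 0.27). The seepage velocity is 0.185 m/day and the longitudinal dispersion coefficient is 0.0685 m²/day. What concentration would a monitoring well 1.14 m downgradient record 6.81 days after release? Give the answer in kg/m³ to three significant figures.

For an instantaneous plane source, C(x,t) = M/(n_e·A·√(4πDt)) · exp(−(x−vt)²/(4Dt)), with n_e·A the pore (flow) area.
Plume center vt = 0.185 × 6.81 = 1.25985 m, so the well at 1.14 m is 0.11985 m upgradient of the peak.
√(4πDt) = 2.421 m, giving peak height M/(n_e·A·√(4πDt)) = 0.392/(0.27 × 350 × 2.421) = 0.001713 kg/m³.
(x−vt)²/(4Dt) = (-0.11985)²/(4 × 0.0685 × 6.81) = 0.007698; exp(−0.007698) = 0.9923.
C = 0.001713 × 0.9923 = 0.00170 kg/m³.

0.00170 kg/m³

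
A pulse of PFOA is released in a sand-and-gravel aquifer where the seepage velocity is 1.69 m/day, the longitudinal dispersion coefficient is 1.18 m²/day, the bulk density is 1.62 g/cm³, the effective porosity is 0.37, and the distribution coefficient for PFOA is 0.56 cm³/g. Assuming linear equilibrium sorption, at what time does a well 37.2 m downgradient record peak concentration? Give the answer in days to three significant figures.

74.6 days

Retardation factor R = 1 + ρ_b·K_d/n = 1 + 1.62 × 0.56/0.37 = 3.452.
Sorption retards both mechanisms: v_R = v/R = 0.4896 m/day, D_R = D/R = 0.3418 m²/day.
Peak time from v_R²t² + 2D_R t − x² = 0: t = (√(D_R² + v_R²x²) − D_R)/v_R².
√(D_R² + v_R²x²) = √(0.3418² + 0.4896² × 37.2²) = 18.22; v_R² = 0.2397.
t = (18.22 − 0.3418)/0.2397 = 74.6 days.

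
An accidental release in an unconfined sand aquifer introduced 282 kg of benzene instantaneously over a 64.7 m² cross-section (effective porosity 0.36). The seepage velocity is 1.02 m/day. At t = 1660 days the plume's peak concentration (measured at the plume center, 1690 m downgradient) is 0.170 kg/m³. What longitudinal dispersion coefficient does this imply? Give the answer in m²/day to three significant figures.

At the plume center C_max = M/(n_e·A·√(4πDt)), so D = M²/(4πt·(n_e·A·C_max)²).
n_e·A·C_max = 0.36 × 64.7 × 0.170 = 3.960 kg/m.
D = 282²/(4π × 1660 × 3.960²) = 0.243 m²/day.

0.243 m²/day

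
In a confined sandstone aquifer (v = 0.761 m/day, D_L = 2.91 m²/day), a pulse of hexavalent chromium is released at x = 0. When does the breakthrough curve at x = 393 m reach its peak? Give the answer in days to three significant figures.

511 days

For the 1D instantaneous-source solution, setting ∂C/∂t = 0 at fixed x gives v²t² + 2Dt − x² = 0, so t = (√(D² + v²x²) − D)/v².
√(D² + v²x²) = √(2.91² + 0.761² × 393²) = 299.1; v² = 0.579121.
t = (299.1 − 2.91)/0.579121 = 511 days (vs. the pure-advection estimate x/v = 516 d).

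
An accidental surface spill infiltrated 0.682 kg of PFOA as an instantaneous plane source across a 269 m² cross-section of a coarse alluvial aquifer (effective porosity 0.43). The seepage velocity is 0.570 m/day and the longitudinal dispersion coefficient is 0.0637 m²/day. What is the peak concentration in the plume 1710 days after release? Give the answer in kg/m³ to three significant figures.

0.000159 kg/m³

The peak of an instantaneous 1D plume sits at x = vt; there the Gaussian factor is 1 and C_max = M/(n_e·A·√(4πDt)), where n_e·A is the pore area the mass is dissolved in.
√(4πDt) = √(4π × 0.0637 × 1710) = 37.00 m, so C_max = 0.682/(0.43 × 269 × 37.00) = 0.000159 kg/m³.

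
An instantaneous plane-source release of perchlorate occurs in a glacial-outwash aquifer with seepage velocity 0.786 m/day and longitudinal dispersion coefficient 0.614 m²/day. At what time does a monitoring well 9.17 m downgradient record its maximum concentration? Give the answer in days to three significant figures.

For the 1D instantaneous-source solution, setting ∂C/∂t = 0 at fixed x gives v²t² + 2Dt − x² = 0, so t = (√(D² + v²x²) − D)/v².
√(D² + v²x²) = √(0.614² + 0.786² × 9.17²) = 7.234; v² = 0.617796.
t = (7.234 − 0.614)/0.617796 = 10.7 days (vs. the pure-advection estimate x/v = 11.7 d).

10.7 days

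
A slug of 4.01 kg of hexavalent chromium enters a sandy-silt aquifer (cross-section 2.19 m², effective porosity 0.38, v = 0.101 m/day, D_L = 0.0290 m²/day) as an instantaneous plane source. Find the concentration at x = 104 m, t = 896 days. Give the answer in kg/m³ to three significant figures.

For an instantaneous plane source, C(x,t) = M/(n_e·A·√(4πDt)) · exp(−(x−vt)²/(4Dt)), with n_e·A the pore (flow) area.
Plume center vt = 0.101 × 896 = 90.496 m, so the well at 104 m is 13.504 m downgradient of the peak.
√(4πDt) = 18.07 m, giving peak height M/(n_e·A·√(4πDt)) = 4.01/(0.38 × 2.19 × 18.07) = 0.2667 kg/m³.
(x−vt)²/(4Dt) = (13.504)²/(4 × 0.0290 × 896) = 1.755; exp(−1.755) = 0.1729.
C = 0.2667 × 0.1729 = 0.0461 kg/m³.

0.0461 kg/m³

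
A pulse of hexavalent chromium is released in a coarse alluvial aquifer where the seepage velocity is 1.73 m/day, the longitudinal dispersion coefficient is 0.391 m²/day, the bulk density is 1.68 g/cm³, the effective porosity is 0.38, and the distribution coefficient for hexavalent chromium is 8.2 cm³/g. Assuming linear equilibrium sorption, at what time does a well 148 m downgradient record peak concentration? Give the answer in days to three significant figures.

3180 days

Retardation factor R = 1 + ρ_b·K_d/n = 1 + 1.68 × 8.2/0.38 = 37.25.
Sorption retards both mechanisms: v_R = v/R = 0.04644 m/day, D_R = D/R = 0.01050 m²/day.
Peak time from v_R²t² + 2D_R t − x² = 0: t = (√(D_R² + v_R²x²) − D_R)/v_R².
√(D_R² + v_R²x²) = √(0.01050² + 0.04644² × 148²) = 6.873; v_R² = 0.002157.
t = (6.873 − 0.01050)/0.002157 = 3180 days.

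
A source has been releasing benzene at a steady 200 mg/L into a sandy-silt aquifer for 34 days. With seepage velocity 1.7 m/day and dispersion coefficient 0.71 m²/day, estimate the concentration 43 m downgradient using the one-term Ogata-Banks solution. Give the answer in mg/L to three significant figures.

197 mg/L

For a continuous step input, C/C₀ ≈ ½·erfc((x−vt)/(2√(Dt))).
vt = 1.7 × 34 = 57.8 m and 2√(Dt) = 2√(0.71 × 34) = 9.826 m.
Argument (x−vt)/(2√(Dt)) = (43 − 57.8)/9.826 = -1.506; ½·erfc(-1.506) = 0.9834.
C = 200 × 0.9834 = 197 mg/L.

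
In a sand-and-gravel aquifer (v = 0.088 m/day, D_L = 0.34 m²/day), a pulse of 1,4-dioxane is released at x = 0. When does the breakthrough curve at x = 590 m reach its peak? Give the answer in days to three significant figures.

6660 days

For the 1D instantaneous-source solution, setting ∂C/∂t = 0 at fixed x gives v²t² + 2Dt − x² = 0, so t = (√(D² + v²x²) − D)/v².
√(D² + v²x²) = √(0.34² + 0.088² × 590²) = 51.92; v² = 0.007744.
t = (51.92 − 0.34)/0.007744 = 6660 days (vs. the pure-advection estimate x/v = 6700 d).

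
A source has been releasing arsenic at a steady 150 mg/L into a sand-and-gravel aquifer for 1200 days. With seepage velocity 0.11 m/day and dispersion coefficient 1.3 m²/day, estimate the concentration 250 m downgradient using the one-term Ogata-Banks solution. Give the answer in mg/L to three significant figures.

For a continuous step input, C/C₀ ≈ ½·erfc((x−vt)/(2√(Dt))).
vt = 0.11 × 1200 = 132 m and 2√(Dt) = 2√(1.3 × 1200) = 78.99 m.
Argument (x−vt)/(2√(Dt)) = (250 − 132)/78.99 = 1.494; ½·erfc(1.494) = 0.01731.
C = 150 × 0.01731 = 2.60 mg/L.

2.60 mg/L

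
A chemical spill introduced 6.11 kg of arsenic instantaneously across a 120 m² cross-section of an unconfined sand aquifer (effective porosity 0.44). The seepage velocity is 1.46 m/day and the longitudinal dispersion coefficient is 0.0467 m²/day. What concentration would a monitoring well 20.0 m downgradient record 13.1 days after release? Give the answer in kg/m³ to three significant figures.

0.0305 kg/m³

For an instantaneous plane source, C(x,t) = M/(n_e·A·√(4πDt)) · exp(−(x−vt)²/(4Dt)), with n_e·A the pore (flow) area.
Plume center vt = 1.46 × 13.1 = 19.126 m, so the well at 20.0 m is 0.874 m downgradient of the peak.
√(4πDt) = 2.773 m, giving peak height M/(n_e·A·√(4πDt)) = 6.11/(0.44 × 120 × 2.773) = 0.04173 kg/m³.
(x−vt)²/(4Dt) = (0.874)²/(4 × 0.0467 × 13.1) = 0.3122; exp(−0.3122) = 0.7318.
C = 0.04173 × 0.7318 = 0.0305 kg/m³.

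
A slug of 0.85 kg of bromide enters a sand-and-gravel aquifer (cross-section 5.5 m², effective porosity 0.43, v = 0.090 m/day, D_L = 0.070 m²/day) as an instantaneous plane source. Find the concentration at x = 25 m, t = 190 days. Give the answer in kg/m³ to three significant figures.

For an instantaneous plane source, C(x,t) = M/(n_e·A·√(4πDt)) · exp(−(x−vt)²/(4Dt)), with n_e·A the pore (flow) area.
Plume center vt = 0.090 × 190 = 17.1 m, so the well at 25 m is 7.9 m downgradient of the peak.
√(4πDt) = 12.93 m, giving peak height M/(n_e·A·√(4πDt)) = 0.85/(0.43 × 5.5 × 12.93) = 0.02780 kg/m³.
(x−vt)²/(4Dt) = (7.9)²/(4 × 0.070 × 190) = 1.173; exp(−1.173) = 0.3094.
C = 0.02780 × 0.3094 = 0.00860 kg/m³.

0.00860 kg/m³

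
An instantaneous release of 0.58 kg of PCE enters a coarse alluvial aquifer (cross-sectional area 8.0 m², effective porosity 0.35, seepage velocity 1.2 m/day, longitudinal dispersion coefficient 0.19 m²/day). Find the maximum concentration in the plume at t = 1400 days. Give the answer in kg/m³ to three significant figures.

The peak of an instantaneous 1D plume sits at x = vt; there the Gaussian factor is 1 and C_max = M/(n_e·A·√(4πDt)), where n_e·A is the pore area the mass is dissolved in.
√(4πDt) = √(4π × 0.19 × 1400) = 57.82 m, so C_max = 0.58/(0.35 × 8.0 × 57.82) = 0.00358 kg/m³.

0.00358 kg/m³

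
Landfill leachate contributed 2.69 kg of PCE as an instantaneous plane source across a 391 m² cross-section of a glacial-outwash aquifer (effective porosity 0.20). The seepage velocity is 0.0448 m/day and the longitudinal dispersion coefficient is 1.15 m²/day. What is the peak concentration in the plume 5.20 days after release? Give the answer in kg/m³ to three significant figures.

0.00397 kg/m³

The peak of an instantaneous 1D plume sits at x = vt; there the Gaussian factor is 1 and C_max = M/(n_e·A·√(4πDt)), where n_e·A is the pore area the mass is dissolved in.
√(4πDt) = √(4π × 1.15 × 5.20) = 8.669 m, so C_max = 2.69/(0.20 × 391 × 8.669) = 0.00397 kg/m³.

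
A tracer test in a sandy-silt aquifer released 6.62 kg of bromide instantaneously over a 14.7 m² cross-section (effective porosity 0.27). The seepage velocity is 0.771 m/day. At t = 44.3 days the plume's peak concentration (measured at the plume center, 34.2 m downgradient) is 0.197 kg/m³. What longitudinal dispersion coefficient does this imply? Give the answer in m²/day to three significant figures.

At the plume center C_max = M/(n_e·A·√(4πDt)), so D = M²/(4πt·(n_e·A·C_max)²).
n_e·A·C_max = 0.27 × 14.7 × 0.197 = 0.7819 kg/m.
D = 6.62²/(4π × 44.3 × 0.7819²) = 0.129 m²/day.

0.129 m²/day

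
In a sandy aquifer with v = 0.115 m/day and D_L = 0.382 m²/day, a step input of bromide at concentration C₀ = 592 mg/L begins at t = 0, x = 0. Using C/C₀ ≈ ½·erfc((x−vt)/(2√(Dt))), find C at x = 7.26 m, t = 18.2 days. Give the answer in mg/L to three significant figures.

For a continuous step input, C/C₀ ≈ ½·erfc((x−vt)/(2√(Dt))).
vt = 0.115 × 18.2 = 2.093 m and 2√(Dt) = 2√(0.382 × 18.2) = 5.273 m.
Argument (x−vt)/(2√(Dt)) = (7.26 − 2.093)/5.273 = 0.9799; ½·erfc(0.9799) = 0.08291.
C = 592 × 0.08291 = 49.1 mg/L.

49.1 mg/L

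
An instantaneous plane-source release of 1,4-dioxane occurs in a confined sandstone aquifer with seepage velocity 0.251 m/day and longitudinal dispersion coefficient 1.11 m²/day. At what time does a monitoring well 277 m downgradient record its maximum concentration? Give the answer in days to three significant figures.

1090 days

For the 1D instantaneous-source solution, setting ∂C/∂t = 0 at fixed x gives v²t² + 2Dt − x² = 0, so t = (√(D² + v²x²) − D)/v².
√(D² + v²x²) = √(1.11² + 0.251² × 277²) = 69.54; v² = 0.063001.
t = (69.54 − 1.11)/0.063001 = 1090 days (vs. the pure-advection estimate x/v = 1100 d).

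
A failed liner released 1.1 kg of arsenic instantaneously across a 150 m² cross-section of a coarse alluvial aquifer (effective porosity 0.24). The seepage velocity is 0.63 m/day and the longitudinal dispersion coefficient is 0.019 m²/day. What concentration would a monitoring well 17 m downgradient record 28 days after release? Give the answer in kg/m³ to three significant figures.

For an instantaneous plane source, C(x,t) = M/(n_e·A·√(4πDt)) · exp(−(x−vt)²/(4Dt)), with n_e·A the pore (flow) area.
Plume center vt = 0.63 × 28 = 17.64 m, so the well at 17 m is 0.64 m upgradient of the peak.
√(4πDt) = 2.586 m, giving peak height M/(n_e·A·√(4πDt)) = 1.1/(0.24 × 150 × 2.586) = 0.01182 kg/m³.
(x−vt)²/(4Dt) = (-0.64)²/(4 × 0.019 × 28) = 0.1925; exp(−0.1925) = 0.8249.
C = 0.01182 × 0.8249 = 0.00975 kg/m³.

0.00975 kg/m³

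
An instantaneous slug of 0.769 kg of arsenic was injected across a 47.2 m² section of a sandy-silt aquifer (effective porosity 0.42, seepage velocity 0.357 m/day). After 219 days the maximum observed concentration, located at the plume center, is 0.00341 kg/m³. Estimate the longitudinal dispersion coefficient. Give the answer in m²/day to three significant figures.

At the plume center C_max = M/(n_e·A·√(4πDt)), so D = M²/(4πt·(n_e·A·C_max)²).
n_e·A·C_max = 0.42 × 47.2 × 0.00341 = 0.06760 kg/m.
D = 0.769²/(4π × 219 × 0.06760²) = 0.0470 m²/day.

0.0470 m²/day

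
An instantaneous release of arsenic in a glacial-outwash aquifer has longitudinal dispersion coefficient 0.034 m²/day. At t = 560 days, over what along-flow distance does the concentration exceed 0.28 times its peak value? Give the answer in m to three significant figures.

The plume is Gaussian with σ = √(2Dt) = √(2 × 0.034 × 560) = 6.171 m.
C/C_peak = exp(−Δx²/(2σ²)) = 0.28 ⇒ Δx = σ·√(−2 ln 0.28) = 6.171 × 1.596 = 9.849 m.
Width = 2Δx = 19.7 m.

19.7 m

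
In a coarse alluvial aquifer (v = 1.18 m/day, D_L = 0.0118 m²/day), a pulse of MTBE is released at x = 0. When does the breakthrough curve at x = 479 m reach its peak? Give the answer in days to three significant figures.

406 days

For the 1D instantaneous-source solution, setting ∂C/∂t = 0 at fixed x gives v²t² + 2Dt − x² = 0, so t = (√(D² + v²x²) − D)/v².
√(D² + v²x²) = √(0.0118² + 1.18² × 479²) = 565.2; v² = 1.3924.
t = (565.2 − 0.0118)/1.3924 = 406 days (vs. the pure-advection estimate x/v = 406 d).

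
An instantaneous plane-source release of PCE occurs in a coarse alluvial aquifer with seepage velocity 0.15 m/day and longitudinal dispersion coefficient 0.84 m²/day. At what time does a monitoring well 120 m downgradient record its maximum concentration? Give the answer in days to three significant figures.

764 days

For the 1D instantaneous-source solution, setting ∂C/∂t = 0 at fixed x gives v²t² + 2Dt − x² = 0, so t = (√(D² + v²x²) − D)/v².
√(D² + v²x²) = √(0.84² + 0.15² × 120²) = 18.02; v² = 0.0225.
t = (18.02 − 0.84)/0.0225 = 764 days (vs. the pure-advection estimate x/v = 800 d).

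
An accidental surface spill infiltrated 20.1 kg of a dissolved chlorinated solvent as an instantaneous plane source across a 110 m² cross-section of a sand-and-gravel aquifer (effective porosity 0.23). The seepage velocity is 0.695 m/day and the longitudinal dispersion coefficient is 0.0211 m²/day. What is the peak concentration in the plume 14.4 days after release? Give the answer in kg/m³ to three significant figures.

The peak of an instantaneous 1D plume sits at x = vt; there the Gaussian factor is 1 and C_max = M/(n_e·A·√(4πDt)), where n_e·A is the pore area the mass is dissolved in.
√(4πDt) = √(4π × 0.0211 × 14.4) = 1.954 m, so C_max = 20.1/(0.23 × 110 × 1.954) = 0.407 kg/m³.

0.407 kg/m³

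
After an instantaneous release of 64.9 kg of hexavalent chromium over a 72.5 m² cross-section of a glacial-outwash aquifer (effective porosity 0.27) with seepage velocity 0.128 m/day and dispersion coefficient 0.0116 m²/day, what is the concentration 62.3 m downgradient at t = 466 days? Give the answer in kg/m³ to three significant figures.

For an instantaneous plane source, C(x,t) = M/(n_e·A·√(4πDt)) · exp(−(x−vt)²/(4Dt)), with n_e·A the pore (flow) area.
Plume center vt = 0.128 × 466 = 59.648 m, so the well at 62.3 m is 2.652 m downgradient of the peak.
√(4πDt) = 8.242 m, giving peak height M/(n_e·A·√(4πDt)) = 64.9/(0.27 × 72.5 × 8.242) = 0.4023 kg/m³.
(x−vt)²/(4Dt) = (2.652)²/(4 × 0.0116 × 466) = 0.3253; exp(−0.3253) = 0.7223.
C = 0.4023 × 0.7223 = 0.291 kg/m³.

0.291 kg/m³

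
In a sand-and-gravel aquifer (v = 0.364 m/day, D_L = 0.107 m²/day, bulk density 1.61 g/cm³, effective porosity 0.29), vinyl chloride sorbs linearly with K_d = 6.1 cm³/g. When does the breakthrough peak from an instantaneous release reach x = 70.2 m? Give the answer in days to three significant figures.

6700 days

Retardation factor R = 1 + ρ_b·K_d/n = 1 + 1.61 × 6.1/0.29 = 34.87.
Sorption retards both mechanisms: v_R = v/R = 0.01044 m/day, D_R = D/R = 0.003069 m²/day.
Peak time from v_R²t² + 2D_R t − x² = 0: t = (√(D_R² + v_R²x²) − D_R)/v_R².
√(D_R² + v_R²x²) = √(0.003069² + 0.01044² × 70.2²) = 0.7329; v_R² = 0.0001090.
t = (0.7329 − 0.003069)/0.0001090 = 6700 days.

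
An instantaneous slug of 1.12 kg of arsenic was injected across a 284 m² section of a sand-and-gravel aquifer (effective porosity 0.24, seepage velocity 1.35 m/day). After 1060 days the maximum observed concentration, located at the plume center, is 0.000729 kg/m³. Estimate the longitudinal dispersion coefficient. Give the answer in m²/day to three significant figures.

At the plume center C_max = M/(n_e·A·√(4πDt)), so D = M²/(4πt·(n_e·A·C_max)²).
n_e·A·C_max = 0.24 × 284 × 0.000729 = 0.04969 kg/m.
D = 1.12²/(4π × 1060 × 0.04969²) = 0.0381 m²/day.

0.0381 m²/day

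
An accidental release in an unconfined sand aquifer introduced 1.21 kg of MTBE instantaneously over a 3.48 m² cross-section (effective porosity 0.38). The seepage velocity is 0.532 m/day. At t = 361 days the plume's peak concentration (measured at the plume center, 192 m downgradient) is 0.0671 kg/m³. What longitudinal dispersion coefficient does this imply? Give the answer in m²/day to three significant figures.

0.0410 m²/day

At the plume center C_max = M/(n_e·A·√(4πDt)), so D = M²/(4πt·(n_e·A·C_max)²).
n_e·A·C_max = 0.38 × 3.48 × 0.0671 = 0.08873 kg/m.
D = 1.21²/(4π × 361 × 0.08873²) = 0.0410 m²/day.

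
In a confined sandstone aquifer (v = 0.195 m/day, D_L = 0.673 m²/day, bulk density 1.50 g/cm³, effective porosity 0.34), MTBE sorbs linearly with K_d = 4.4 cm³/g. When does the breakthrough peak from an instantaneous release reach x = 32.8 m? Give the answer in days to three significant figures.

3090 days

Retardation factor R = 1 + ρ_b·K_d/n = 1 + 1.50 × 4.4/0.34 = 20.41.
Sorption retards both mechanisms: v_R = v/R = 0.009554 m/day, D_R = D/R = 0.03297 m²/day.
Peak time from v_R²t² + 2D_R t − x² = 0: t = (√(D_R² + v_R²x²) − D_R)/v_R².
√(D_R² + v_R²x²) = √(0.03297² + 0.009554² × 32.8²) = 0.3151; v_R² = 9.128e-05.
t = (0.3151 − 0.03297)/9.128e-05 = 3090 days.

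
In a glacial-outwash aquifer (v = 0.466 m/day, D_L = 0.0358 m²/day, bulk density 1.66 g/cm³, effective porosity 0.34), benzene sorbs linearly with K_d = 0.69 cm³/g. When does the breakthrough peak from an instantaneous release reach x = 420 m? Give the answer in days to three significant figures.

3940 days

Retardation factor R = 1 + ρ_b·K_d/n = 1 + 1.66 × 0.69/0.34 = 4.369.
Sorption retards both mechanisms: v_R = v/R = 0.1067 m/day, D_R = D/R = 0.008194 m²/day.
Peak time from v_R²t² + 2D_R t − x² = 0: t = (√(D_R² + v_R²x²) − D_R)/v_R².
√(D_R² + v_R²x²) = √(0.008194² + 0.1067² × 420²) = 44.81; v_R² = 0.01138.
t = (44.81 − 0.008194)/0.01138 = 3940 days.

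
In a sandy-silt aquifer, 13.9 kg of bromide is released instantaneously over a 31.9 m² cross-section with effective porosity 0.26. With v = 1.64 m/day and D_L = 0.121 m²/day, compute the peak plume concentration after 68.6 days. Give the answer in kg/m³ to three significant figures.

0.164 kg/m³

The peak of an instantaneous 1D plume sits at x = vt; there the Gaussian factor is 1 and C_max = M/(n_e·A·√(4πDt)), where n_e·A is the pore area the mass is dissolved in.
√(4πDt) = √(4π × 0.121 × 68.6) = 10.21 m, so C_max = 13.9/(0.26 × 31.9 × 10.21) = 0.164 kg/m³.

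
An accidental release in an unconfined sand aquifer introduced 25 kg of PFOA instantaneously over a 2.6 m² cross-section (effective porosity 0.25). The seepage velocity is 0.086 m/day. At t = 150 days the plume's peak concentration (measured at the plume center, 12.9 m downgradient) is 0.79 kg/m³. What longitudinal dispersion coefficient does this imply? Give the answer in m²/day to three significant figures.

At the plume center C_max = M/(n_e·A·√(4πDt)), so D = M²/(4πt·(n_e·A·C_max)²).
n_e·A·C_max = 0.25 × 2.6 × 0.79 = 0.5135 kg/m.
D = 25²/(4π × 150 × 0.5135²) = 1.26 m²/day.

1.26 m²/day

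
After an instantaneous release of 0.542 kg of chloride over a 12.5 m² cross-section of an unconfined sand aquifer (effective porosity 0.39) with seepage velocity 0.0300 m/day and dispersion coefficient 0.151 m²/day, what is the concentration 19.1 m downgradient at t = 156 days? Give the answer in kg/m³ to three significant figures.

For an instantaneous plane source, C(x,t) = M/(n_e·A·√(4πDt)) · exp(−(x−vt)²/(4Dt)), with n_e·A the pore (flow) area.
Plume center vt = 0.0300 × 156 = 4.68 m, so the well at 19.1 m is 14.42 m downgradient of the peak.
√(4πDt) = 17.21 m, giving peak height M/(n_e·A·√(4πDt)) = 0.542/(0.39 × 12.5 × 17.21) = 0.006460 kg/m³.
(x−vt)²/(4Dt) = (14.42)²/(4 × 0.151 × 156) = 2.207; exp(−2.207) = 0.1100.
C = 0.006460 × 0.1100 = 0.000711 kg/m³.

0.000711 kg/m³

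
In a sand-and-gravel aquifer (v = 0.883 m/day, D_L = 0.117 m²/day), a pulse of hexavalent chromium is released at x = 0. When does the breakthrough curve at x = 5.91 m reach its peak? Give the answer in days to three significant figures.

6.54 days

For the 1D instantaneous-source solution, setting ∂C/∂t = 0 at fixed x gives v²t² + 2Dt − x² = 0, so t = (√(D² + v²x²) − D)/v².
√(D² + v²x²) = √(0.117² + 0.883² × 5.91²) = 5.220; v² = 0.779689.
t = (5.220 − 0.117)/0.779689 = 6.54 days (vs. the pure-advection estimate x/v = 6.69 d).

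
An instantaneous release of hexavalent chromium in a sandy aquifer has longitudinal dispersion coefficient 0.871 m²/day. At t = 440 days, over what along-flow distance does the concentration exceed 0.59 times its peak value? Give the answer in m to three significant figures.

The plume is Gaussian with σ = √(2Dt) = √(2 × 0.871 × 440) = 27.69 m.
C/C_peak = exp(−Δx²/(2σ²)) = 0.59 ⇒ Δx = σ·√(−2 ln 0.59) = 27.69 × 1.027 = 28.44 m.
Width = 2Δx = 56.9 m.

56.9 m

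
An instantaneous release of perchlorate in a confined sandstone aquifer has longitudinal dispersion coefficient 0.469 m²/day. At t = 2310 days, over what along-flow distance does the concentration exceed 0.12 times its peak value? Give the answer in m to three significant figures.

192 m

The plume is Gaussian with σ = √(2Dt) = √(2 × 0.469 × 2310) = 46.55 m.
C/C_peak = exp(−Δx²/(2σ²)) = 0.12 ⇒ Δx = σ·√(−2 ln 0.12) = 46.55 × 2.059 = 95.85 m.
Width = 2Δx = 192 m.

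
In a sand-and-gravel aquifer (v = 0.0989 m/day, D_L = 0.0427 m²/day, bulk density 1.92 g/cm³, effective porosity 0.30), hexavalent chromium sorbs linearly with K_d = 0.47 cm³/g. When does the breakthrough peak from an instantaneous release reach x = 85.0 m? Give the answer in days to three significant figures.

3430 days

Retardation factor R = 1 + ρ_b·K_d/n = 1 + 1.92 × 0.47/0.30 = 4.008.
Sorption retards both mechanisms: v_R = v/R = 0.02468 m/day, D_R = D/R = 0.01065 m²/day.
Peak time from v_R²t² + 2D_R t − x² = 0: t = (√(D_R² + v_R²x²) − D_R)/v_R².
√(D_R² + v_R²x²) = √(0.01065² + 0.02468² × 85.0²) = 2.098; v_R² = 0.0006091.
t = (2.098 − 0.01065)/0.0006091 = 3430 days.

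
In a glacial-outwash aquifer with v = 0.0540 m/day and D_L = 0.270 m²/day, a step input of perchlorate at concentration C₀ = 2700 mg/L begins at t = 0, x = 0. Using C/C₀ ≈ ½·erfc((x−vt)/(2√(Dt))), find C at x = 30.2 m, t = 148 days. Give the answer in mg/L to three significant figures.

17.5 mg/L

For a continuous step input, C/C₀ ≈ ½·erfc((x−vt)/(2√(Dt))).
vt = 0.0540 × 148 = 7.992 m and 2√(Dt) = 2√(0.270 × 148) = 12.64 m.
Argument (x−vt)/(2√(Dt)) = (30.2 − 7.992)/12.64 = 1.757; ½·erfc(1.757) = 0.006482.
C = 2700 × 0.006482 = 17.5 mg/L.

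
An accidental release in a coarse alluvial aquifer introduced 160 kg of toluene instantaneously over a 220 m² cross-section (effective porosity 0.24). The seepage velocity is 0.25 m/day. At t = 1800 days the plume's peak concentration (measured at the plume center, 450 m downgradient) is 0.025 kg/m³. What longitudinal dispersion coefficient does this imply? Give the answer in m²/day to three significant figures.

At the plume center C_max = M/(n_e·A·√(4πDt)), so D = M²/(4πt·(n_e·A·C_max)²).
n_e·A·C_max = 0.24 × 220 × 0.025 = 1.320 kg/m.
D = 160²/(4π × 1800 × 1.320²) = 0.650 m²/day.

0.650 m²/day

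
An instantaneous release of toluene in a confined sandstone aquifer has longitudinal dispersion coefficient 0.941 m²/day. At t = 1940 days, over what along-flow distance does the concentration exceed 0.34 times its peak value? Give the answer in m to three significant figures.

178 m

The plume is Gaussian with σ = √(2Dt) = √(2 × 0.941 × 1940) = 60.42 m.
C/C_peak = exp(−Δx²/(2σ²)) = 0.34 ⇒ Δx = σ·√(−2 ln 0.34) = 60.42 × 1.469 = 88.76 m.
Width = 2Δx = 178 m.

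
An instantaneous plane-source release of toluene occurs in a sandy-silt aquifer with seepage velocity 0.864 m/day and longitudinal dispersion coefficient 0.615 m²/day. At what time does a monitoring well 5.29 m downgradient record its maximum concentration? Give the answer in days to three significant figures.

5.35 days

For the 1D instantaneous-source solution, setting ∂C/∂t = 0 at fixed x gives v²t² + 2Dt − x² = 0, so t = (√(D² + v²x²) − D)/v².
√(D² + v²x²) = √(0.615² + 0.864² × 5.29²) = 4.612; v² = 0.746496.
t = (4.612 − 0.615)/0.746496 = 5.35 days (vs. the pure-advection estimate x/v = 6.12 d).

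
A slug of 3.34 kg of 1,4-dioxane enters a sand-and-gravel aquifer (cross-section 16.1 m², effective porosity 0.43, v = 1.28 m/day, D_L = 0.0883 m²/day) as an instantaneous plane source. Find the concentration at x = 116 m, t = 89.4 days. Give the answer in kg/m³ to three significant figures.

For an instantaneous plane source, C(x,t) = M/(n_e·A·√(4πDt)) · exp(−(x−vt)²/(4Dt)), with n_e·A the pore (flow) area.
Plume center vt = 1.28 × 89.4 = 114.432 m, so the well at 116 m is 1.568 m downgradient of the peak.
√(4πDt) = 9.960 m, giving peak height M/(n_e·A·√(4πDt)) = 3.34/(0.43 × 16.1 × 9.960) = 0.04844 kg/m³.
(x−vt)²/(4Dt) = (1.568)²/(4 × 0.0883 × 89.4) = 0.07786; exp(−0.07786) = 0.9251.
C = 0.04844 × 0.9251 = 0.0448 kg/m³.

0.0448 kg/m³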